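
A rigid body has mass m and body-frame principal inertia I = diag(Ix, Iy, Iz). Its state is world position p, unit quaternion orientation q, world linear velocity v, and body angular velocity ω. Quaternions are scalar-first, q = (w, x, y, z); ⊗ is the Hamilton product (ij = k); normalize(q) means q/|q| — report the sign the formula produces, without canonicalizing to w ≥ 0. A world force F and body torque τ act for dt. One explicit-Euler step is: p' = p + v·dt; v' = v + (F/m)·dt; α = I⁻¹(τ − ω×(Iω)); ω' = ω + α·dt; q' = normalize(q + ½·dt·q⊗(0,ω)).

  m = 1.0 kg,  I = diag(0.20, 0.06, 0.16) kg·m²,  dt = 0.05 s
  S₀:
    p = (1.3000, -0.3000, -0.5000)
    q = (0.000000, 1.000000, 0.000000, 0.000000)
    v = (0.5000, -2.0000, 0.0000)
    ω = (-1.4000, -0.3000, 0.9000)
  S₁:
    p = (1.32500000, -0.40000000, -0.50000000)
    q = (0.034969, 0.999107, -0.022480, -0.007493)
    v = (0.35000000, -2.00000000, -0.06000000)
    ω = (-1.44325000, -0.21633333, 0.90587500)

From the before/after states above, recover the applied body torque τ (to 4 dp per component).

Δω = ω₁−ω₀ = (-0.04325000, 0.08366667, 0.00587500)
ω₀×(Iω₀) = (-0.0270, -0.0504, -0.0588)
τ = I·(Δω/dt) + ω₀×(Iω₀) = (-0.2000, 0.0500, -0.0400)

τ = (-0.2000, 0.0500, -0.0400)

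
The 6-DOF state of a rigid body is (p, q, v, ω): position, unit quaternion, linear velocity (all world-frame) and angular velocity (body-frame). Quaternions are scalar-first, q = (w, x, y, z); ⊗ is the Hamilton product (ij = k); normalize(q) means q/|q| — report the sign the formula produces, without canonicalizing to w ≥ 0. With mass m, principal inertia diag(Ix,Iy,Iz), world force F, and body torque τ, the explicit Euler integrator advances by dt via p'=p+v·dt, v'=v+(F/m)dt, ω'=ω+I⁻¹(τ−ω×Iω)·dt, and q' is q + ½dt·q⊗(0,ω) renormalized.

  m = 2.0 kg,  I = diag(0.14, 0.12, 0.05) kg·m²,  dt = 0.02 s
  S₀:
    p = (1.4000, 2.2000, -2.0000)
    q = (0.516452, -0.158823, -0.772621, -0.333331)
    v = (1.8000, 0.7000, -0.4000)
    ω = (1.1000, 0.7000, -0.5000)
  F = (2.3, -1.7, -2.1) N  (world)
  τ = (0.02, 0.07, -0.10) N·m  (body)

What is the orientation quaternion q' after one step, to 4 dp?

Hamilton product q⊗(0,ω) = (0.5488745, 1.1877394, -0.0845592, 0.4804810)
q' = normalize(q + ½dt·q⊗(0,ω)) = (0.5219, -0.1469, -0.7734, -0.3285)

q' = (0.5219, -0.1469, -0.7734, -0.3285)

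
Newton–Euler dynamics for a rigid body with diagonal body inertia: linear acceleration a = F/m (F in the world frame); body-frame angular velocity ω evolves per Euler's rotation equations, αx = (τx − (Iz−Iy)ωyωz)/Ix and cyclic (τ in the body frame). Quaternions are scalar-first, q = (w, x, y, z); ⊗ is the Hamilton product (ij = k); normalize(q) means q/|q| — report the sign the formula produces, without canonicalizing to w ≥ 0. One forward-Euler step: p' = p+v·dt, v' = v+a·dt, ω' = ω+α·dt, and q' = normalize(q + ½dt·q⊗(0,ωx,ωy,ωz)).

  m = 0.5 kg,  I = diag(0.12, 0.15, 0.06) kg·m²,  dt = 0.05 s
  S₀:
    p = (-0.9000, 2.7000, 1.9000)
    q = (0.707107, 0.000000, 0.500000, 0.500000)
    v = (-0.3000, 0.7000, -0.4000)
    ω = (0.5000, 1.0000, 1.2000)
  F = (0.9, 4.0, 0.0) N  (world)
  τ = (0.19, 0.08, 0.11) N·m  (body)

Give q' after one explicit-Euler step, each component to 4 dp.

Hamilton product q⊗(0,ω) = (-1.1000000, 0.4535535, 0.9571070, 0.5985284)
updated quaternion q' = (0.6790, 0.0113, 0.5235, 0.5145)

q' = (0.6790, 0.0113, 0.5235, 0.5145)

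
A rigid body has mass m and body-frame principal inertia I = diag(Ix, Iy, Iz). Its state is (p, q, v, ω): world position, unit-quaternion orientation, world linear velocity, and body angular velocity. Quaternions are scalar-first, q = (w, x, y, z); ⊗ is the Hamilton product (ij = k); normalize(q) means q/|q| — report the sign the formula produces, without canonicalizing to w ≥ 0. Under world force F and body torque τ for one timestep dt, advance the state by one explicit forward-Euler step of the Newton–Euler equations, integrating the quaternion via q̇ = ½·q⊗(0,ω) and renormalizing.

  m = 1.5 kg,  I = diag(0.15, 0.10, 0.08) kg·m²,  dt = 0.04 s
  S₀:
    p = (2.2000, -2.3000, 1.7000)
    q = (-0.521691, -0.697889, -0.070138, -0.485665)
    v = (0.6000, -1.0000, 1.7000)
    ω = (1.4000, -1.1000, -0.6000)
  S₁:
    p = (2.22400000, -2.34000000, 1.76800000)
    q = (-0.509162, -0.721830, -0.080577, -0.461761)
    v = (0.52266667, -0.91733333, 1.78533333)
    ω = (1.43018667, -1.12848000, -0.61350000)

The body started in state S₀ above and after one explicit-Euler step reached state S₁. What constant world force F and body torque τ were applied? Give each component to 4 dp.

F = (-2.9000, 3.1000, 3.2000)
τ = (0.1000, -0.1300, 0.0500)

Δω = ω₁−ω₀ = (0.03018667, -0.02848000, -0.01350000)
I·α + gyro = (0.1000, -0.1300, 0.0500)
Δv = v₁−v₀ = (-0.07733333, 0.08266667, 0.08533333)
applied force F = (-2.9000, 3.1000, 3.2000)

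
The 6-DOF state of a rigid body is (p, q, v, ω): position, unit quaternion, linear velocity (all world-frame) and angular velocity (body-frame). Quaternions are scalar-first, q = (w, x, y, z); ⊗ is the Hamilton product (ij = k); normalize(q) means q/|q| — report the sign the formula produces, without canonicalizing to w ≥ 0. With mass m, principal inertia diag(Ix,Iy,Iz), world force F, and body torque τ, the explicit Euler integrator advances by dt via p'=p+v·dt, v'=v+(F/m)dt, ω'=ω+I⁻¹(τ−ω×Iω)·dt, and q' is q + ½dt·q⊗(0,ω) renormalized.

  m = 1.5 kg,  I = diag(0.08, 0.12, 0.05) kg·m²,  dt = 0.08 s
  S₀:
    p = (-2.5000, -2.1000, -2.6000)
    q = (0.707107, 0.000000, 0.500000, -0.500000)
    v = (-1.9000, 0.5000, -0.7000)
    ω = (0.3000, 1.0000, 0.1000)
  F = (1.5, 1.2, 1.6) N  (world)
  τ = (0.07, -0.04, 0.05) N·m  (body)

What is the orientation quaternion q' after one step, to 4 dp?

q' = (0.6885, 0.0305, 0.5218, -0.5027)

2q̇ = q⊗(0,ω) = (-0.4500000, 0.7621321, 0.5571070, -0.0792893)
q' = normalize(q + ½dt·q⊗(0,ω)) = (0.6885, 0.0305, 0.5218, -0.5027)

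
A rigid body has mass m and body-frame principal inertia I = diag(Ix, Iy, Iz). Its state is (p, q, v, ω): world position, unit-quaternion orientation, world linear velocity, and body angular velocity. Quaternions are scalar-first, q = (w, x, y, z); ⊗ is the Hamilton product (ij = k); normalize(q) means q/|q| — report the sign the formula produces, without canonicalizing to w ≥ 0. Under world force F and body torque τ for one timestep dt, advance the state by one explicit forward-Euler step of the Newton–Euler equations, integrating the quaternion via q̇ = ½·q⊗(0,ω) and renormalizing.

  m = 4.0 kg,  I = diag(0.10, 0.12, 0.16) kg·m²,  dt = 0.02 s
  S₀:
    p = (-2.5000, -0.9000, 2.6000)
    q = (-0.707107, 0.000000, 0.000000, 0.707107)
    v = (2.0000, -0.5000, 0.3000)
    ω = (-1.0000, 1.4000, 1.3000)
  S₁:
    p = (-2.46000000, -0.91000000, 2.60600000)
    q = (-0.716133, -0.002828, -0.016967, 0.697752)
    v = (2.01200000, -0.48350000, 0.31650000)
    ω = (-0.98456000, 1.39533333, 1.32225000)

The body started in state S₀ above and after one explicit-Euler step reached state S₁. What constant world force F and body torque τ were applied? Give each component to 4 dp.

rate change Δω = (0.01544000, -0.00466667, 0.02225000)
τ = I·(Δω/dt) + ω₀×(Iω₀) = (0.1500, 0.0500, 0.1500)
Δv = v₁−v₀ = (0.01200000, 0.01650000, 0.01650000)
F = m·Δv/dt = (2.4000, 3.3000, 3.3000)

F = (2.4000, 3.3000, 3.3000)
τ = (0.1500, 0.0500, 0.1500)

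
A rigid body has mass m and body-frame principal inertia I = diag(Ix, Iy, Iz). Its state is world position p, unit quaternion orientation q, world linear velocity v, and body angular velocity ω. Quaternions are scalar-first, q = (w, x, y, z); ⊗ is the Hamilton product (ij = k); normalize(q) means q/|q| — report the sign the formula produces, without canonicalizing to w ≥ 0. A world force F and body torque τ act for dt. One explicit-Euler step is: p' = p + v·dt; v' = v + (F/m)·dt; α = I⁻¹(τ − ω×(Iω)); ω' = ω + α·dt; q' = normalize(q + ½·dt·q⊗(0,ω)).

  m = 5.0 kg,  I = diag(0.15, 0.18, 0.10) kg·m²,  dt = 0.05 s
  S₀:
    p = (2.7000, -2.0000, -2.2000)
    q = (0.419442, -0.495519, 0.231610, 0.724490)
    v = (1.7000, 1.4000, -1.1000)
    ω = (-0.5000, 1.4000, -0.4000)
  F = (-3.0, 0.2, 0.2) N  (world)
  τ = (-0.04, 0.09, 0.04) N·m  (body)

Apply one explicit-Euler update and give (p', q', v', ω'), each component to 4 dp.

p' = (2.7850, -1.9300, -2.2550)
q' = (0.4121, -0.5280, 0.2321, 0.7053)
v' = (1.6700, 1.4020, -1.0980)
ω' = (-0.5283, 1.4222, -0.3695)

new position p' = (2.7850, -1.9300, -2.2550)
v' = v + a·dt = (1.6700, 1.4020, -1.0980)
α = I⁻¹(τ − ω×Iω) = (-0.5653, 0.4444, 0.6100)
ω + α·dt = (-0.5283, 1.4222, -0.3695)
Hamilton product q⊗(0,ω) = (-0.2822175, -1.3166510, 0.0267662, -0.7456984)
q' = normalize(q + ½dt·q⊗(0,ω)) = (0.4121, -0.5280, 0.2321, 0.7053)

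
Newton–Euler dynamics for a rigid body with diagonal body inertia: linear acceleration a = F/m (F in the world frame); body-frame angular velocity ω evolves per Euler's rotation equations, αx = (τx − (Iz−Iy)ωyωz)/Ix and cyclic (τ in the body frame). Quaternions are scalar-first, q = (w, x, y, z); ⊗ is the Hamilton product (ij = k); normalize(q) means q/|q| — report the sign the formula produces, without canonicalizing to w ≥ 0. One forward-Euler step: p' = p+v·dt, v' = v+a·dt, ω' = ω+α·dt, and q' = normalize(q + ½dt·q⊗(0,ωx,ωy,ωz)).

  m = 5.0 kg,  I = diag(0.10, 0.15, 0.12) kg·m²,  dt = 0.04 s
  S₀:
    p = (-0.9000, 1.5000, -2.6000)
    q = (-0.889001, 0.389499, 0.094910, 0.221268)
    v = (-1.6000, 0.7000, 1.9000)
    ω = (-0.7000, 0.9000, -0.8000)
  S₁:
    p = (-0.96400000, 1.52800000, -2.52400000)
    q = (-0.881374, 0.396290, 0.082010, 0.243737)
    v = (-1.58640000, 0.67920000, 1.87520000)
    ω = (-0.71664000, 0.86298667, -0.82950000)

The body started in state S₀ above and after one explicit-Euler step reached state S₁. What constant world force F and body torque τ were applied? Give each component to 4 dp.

Δω = ω₁−ω₀ = (-0.01664000, -0.03701333, -0.02950000)
ω₀×(Iω₀) = (0.0216, -0.0112, -0.0315)
I·α + gyro = (-0.0200, -0.1500, -0.1200)
velocity change Δv = (0.01360000, -0.02080000, -0.02480000)
m·(v₁−v₀)/dt = (1.7000, -2.6000, -3.1000)

F = (1.7000, -2.6000, -3.1000)
τ = (-0.0200, -0.1500, -0.1200)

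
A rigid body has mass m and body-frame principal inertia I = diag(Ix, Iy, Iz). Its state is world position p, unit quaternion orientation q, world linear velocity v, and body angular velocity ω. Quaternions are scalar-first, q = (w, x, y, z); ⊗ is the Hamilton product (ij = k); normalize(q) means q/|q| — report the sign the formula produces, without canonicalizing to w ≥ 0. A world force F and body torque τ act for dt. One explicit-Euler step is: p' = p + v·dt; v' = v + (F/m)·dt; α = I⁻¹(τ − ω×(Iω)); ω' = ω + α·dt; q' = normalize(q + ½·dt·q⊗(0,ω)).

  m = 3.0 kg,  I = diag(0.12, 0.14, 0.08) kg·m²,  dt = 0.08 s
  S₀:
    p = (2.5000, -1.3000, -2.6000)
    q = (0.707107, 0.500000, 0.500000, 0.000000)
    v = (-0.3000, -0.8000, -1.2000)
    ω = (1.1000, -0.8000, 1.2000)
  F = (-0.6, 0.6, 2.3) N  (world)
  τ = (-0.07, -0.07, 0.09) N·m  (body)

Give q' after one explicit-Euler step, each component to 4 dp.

q' = (0.6993, 0.5537, 0.4522, -0.0040)

q⊗(0,ω) = (-0.1500000, 1.3778177, -1.1656856, -0.1014716)
q' = normalize(q + ½dt·q⊗(0,ω)) = (0.6993, 0.5537, 0.4522, -0.0040)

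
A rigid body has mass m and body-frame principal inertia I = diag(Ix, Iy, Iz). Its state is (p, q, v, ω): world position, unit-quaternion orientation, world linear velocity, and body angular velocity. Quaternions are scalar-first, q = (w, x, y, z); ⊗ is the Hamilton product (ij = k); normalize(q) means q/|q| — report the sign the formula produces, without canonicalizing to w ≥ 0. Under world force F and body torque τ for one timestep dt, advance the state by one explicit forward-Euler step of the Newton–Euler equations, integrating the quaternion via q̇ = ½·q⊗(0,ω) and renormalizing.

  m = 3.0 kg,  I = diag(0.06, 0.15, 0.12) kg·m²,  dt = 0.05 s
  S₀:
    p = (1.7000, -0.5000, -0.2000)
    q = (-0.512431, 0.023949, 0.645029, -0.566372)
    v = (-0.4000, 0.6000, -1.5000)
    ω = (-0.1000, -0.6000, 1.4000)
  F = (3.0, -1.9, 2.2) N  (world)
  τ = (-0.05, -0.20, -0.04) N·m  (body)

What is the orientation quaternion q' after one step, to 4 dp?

2q̇ = q⊗(0,ω) = (1.1823331, 0.6144605, 0.3305672, -0.6672699)
q + ½dt·q⊗(0,ω), renormalized = (-0.4825, 0.0393, 0.6528, -0.5826)

q' = (-0.4825, 0.0393, 0.6528, -0.5826)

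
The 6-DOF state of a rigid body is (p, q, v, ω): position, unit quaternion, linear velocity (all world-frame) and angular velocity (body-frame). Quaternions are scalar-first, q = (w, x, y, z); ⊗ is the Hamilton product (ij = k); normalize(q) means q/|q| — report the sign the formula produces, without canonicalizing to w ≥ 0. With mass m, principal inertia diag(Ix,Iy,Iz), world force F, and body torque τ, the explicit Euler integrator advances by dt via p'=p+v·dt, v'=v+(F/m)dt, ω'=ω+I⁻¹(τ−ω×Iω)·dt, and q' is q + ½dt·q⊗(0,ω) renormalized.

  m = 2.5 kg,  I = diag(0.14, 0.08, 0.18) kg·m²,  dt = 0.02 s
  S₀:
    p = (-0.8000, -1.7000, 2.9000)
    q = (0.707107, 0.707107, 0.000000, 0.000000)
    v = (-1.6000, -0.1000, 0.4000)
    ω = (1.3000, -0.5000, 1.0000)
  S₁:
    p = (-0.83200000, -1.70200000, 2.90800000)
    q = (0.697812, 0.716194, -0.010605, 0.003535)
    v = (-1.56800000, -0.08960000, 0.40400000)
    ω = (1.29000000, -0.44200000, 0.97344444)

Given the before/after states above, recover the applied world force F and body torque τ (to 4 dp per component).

ω₁ − ω₀ = (-0.01000000, 0.05800000, -0.02655556)
gyro term ω₀×Iω₀ = (-0.0500, -0.0520, 0.0390)
τ = I·(Δω/dt) + ω₀×(Iω₀) = (-0.1200, 0.1800, -0.2000)
velocity change Δv = (0.03200000, 0.01040000, 0.00400000)
F = m·Δv/dt = (4.0000, 1.3000, 0.5000)

F = (4.0000, 1.3000, 0.5000)
τ = (-0.1200, 0.1800, -0.2000)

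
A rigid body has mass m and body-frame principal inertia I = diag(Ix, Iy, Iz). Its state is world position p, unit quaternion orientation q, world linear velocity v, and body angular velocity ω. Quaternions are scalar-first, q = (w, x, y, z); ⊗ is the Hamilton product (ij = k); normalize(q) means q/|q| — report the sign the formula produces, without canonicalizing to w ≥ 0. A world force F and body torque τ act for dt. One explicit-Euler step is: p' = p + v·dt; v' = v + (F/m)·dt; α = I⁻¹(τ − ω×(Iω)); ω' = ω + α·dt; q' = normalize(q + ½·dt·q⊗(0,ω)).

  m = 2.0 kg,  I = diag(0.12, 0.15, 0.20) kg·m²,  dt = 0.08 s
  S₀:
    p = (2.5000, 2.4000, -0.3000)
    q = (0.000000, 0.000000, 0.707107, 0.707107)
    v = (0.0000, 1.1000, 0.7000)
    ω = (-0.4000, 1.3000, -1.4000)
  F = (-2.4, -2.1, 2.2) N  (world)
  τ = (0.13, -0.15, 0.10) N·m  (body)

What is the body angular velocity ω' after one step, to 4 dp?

ω' = (-0.2527, 1.2439, -1.3538)

precession coupling ω×(Iω) = (-0.0910, -0.0448, -0.0156)
angular accel α = (1.8417, -0.7013, 0.5780)
ω' = ω + α·dt = (-0.2527, 1.2439, -1.3538)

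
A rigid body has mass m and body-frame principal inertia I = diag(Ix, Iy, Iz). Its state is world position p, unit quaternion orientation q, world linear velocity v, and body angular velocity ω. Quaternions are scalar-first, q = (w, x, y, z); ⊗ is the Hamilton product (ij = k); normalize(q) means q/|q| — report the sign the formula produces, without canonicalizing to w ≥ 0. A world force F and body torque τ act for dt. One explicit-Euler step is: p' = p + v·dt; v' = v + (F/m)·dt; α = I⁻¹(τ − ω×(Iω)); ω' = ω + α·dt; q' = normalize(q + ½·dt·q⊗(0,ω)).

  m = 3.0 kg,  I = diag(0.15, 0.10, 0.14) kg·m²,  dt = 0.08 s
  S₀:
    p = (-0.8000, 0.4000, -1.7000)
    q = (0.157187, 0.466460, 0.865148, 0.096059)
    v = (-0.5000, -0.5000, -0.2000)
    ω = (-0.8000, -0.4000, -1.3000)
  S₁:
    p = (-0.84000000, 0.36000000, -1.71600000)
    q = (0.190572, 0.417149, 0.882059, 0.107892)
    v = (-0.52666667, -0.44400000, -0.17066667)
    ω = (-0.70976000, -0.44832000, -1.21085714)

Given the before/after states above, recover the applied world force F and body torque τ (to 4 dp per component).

Δv = v₁−v₀ = (-0.02666667, 0.05600000, 0.02933333)
applied force F = (-1.0000, 2.1000, 1.1000)
Δω = ω₁−ω₀ = (0.09024000, -0.04832000, 0.08914286)
ω₀×(Iω₀) = (0.0208, 0.0104, -0.0160)
I·α + gyro = (0.1900, -0.0500, 0.1400)

F = (-1.0000, 2.1000, 1.1000)
τ = (0.1900, -0.0500, 0.1400)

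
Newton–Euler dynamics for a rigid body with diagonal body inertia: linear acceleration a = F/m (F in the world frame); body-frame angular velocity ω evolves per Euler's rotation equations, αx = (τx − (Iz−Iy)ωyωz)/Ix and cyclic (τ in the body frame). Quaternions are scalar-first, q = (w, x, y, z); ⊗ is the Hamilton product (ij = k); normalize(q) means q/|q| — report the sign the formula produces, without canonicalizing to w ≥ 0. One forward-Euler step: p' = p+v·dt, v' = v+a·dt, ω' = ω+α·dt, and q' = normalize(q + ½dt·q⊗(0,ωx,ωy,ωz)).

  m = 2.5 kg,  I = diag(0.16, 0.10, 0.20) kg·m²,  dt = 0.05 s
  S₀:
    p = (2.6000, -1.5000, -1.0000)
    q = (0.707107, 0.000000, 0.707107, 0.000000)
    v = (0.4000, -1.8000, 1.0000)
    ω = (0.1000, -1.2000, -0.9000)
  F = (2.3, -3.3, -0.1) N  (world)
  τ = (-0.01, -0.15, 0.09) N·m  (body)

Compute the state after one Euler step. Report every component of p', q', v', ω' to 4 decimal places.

p' = (2.6200, -1.5900, -0.9500)
q' = (0.7278, -0.0141, 0.6854, -0.0177)
v' = (0.4460, -1.8660, 0.9980)
ω' = (0.0631, -1.2768, -0.8793)

(τ − ω×Iω)/I = (-0.7375, -1.5360, 0.4140)
ω + α·dt = (0.0631, -1.2768, -0.8793)
2q̇ = q⊗(0,ω) = (0.8485284, -0.5656856, -0.8485284, -0.7071070)
updated quaternion q' = (0.7278, -0.0141, 0.6854, -0.0177)
a = F/m = (0.9200, -1.3200, -0.0400)
p' = p + v·dt = (2.6200, -1.5900, -0.9500)
new velocity v' = (0.4460, -1.8660, 0.9980)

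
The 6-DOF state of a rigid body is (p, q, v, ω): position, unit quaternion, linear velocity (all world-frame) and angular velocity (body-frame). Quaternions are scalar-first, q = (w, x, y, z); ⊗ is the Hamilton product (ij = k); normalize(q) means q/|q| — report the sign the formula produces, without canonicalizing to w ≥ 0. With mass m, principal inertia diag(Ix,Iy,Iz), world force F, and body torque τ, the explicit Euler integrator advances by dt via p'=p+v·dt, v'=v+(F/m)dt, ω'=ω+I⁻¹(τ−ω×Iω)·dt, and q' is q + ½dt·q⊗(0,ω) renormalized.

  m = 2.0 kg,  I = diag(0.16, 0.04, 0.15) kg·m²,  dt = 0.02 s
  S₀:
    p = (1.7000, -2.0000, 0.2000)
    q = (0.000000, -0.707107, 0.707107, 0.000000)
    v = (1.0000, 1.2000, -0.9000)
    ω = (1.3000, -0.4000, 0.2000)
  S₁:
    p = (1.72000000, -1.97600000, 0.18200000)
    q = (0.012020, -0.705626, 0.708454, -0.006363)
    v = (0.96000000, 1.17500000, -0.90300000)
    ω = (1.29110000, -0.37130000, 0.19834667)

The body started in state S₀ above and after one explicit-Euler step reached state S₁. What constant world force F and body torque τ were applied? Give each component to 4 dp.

F = (-4.0000, -2.5000, -0.3000)
τ = (-0.0800, 0.0600, 0.0500)

ω₁ − ω₀ = (-0.00890000, 0.02870000, -0.00165333)
applied torque τ = (-0.0800, 0.0600, 0.0500)
Δv = v₁−v₀ = (-0.04000000, -0.02500000, -0.00300000)
applied force F = (-4.0000, -2.5000, -0.3000)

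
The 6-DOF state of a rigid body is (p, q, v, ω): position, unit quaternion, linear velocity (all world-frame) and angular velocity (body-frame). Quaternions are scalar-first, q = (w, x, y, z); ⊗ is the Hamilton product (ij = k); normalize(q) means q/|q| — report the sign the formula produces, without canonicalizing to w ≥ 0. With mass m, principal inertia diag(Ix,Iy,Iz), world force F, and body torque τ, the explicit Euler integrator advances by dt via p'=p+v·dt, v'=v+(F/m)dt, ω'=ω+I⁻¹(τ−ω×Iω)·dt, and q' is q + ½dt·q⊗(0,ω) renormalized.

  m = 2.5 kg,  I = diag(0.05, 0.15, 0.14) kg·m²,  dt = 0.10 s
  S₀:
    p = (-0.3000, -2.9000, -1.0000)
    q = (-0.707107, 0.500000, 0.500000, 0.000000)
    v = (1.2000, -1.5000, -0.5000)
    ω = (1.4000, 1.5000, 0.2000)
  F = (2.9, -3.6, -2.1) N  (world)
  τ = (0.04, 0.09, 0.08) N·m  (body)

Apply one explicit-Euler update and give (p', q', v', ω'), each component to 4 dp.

p' = (-0.1800, -3.0500, -1.0500)
q' = (-0.7755, 0.4531, 0.4396, -0.0045)
v' = (1.3160, -1.6440, -0.5840)
ω' = (1.4860, 1.5768, 0.1071)

precession coupling ω×(Iω) = (-0.0030, -0.0252, 0.2100)
angular accel α = (0.8600, 0.7680, -0.9286)
ω + α·dt = (1.4860, 1.5768, 0.1071)
q⊗(0,ω) = (-1.4500000, -0.8899498, -1.1606605, -0.0914214)
q + ½dt·q⊗(0,ω), renormalized = (-0.7755, 0.4531, 0.4396, -0.0045)
p' = p + v·dt = (-0.1800, -3.0500, -1.0500)
new velocity v' = (1.3160, -1.6440, -0.5840)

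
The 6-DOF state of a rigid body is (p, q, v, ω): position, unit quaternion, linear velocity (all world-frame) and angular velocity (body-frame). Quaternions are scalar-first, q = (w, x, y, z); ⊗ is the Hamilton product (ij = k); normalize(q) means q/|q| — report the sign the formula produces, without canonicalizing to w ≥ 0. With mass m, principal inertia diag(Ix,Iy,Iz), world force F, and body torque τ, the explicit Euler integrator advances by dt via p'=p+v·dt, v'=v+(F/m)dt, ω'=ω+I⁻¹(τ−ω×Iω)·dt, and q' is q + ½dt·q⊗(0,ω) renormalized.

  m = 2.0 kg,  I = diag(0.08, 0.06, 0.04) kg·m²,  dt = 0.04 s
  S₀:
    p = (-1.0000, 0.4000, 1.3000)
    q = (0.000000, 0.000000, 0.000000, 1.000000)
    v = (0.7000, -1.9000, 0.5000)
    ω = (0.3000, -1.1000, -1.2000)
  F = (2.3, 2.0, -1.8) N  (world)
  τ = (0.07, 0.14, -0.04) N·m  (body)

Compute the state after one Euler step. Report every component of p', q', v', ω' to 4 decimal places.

p' = (-0.9720, 0.3240, 1.3200)
q' = (0.0240, 0.0220, 0.0060, 0.9995)
v' = (0.7460, -1.8600, 0.4640)
ω' = (0.3482, -0.9971, -1.2466)

(τ − ω×Iω)/I = (1.2050, 2.5733, -1.1650)
ω' = ω + α·dt = (0.3482, -0.9971, -1.2466)
2q̇ = q⊗(0,ω) = (1.2000000, 1.1000000, 0.3000000, 0.0000000)
updated quaternion q' = (0.0240, 0.0220, 0.0060, 0.9995)
a = (1.1500, 1.0000, -0.9000)
p' = p + v·dt = (-0.9720, 0.3240, 1.3200)
v + (F/m)dt = (0.7460, -1.8600, 0.4640)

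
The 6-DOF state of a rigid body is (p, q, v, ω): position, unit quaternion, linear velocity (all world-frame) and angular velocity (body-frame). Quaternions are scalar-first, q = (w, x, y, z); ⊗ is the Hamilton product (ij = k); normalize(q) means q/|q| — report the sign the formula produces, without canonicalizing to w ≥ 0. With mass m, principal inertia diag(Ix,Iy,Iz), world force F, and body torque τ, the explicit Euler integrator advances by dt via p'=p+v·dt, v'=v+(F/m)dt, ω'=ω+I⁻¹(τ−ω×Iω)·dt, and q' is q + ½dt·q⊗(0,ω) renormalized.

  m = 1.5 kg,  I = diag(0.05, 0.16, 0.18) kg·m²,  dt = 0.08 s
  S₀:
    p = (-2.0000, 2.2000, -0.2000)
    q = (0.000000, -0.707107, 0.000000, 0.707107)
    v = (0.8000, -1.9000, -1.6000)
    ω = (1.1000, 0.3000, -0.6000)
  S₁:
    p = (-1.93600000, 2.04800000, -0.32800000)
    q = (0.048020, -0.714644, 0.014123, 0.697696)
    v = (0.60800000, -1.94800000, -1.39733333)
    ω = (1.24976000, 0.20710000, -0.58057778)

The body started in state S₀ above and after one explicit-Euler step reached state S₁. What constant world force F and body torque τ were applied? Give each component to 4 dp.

F = (-3.6000, -0.9000, 3.8000)
τ = (0.0900, -0.1000, 0.0800)

Δω = ω₁−ω₀ = (0.14976000, -0.09290000, 0.01942222)
applied torque τ = (0.0900, -0.1000, 0.0800)
velocity change Δv = (-0.19200000, -0.04800000, 0.20266667)
F = m·Δv/dt = (-3.6000, -0.9000, 3.8000)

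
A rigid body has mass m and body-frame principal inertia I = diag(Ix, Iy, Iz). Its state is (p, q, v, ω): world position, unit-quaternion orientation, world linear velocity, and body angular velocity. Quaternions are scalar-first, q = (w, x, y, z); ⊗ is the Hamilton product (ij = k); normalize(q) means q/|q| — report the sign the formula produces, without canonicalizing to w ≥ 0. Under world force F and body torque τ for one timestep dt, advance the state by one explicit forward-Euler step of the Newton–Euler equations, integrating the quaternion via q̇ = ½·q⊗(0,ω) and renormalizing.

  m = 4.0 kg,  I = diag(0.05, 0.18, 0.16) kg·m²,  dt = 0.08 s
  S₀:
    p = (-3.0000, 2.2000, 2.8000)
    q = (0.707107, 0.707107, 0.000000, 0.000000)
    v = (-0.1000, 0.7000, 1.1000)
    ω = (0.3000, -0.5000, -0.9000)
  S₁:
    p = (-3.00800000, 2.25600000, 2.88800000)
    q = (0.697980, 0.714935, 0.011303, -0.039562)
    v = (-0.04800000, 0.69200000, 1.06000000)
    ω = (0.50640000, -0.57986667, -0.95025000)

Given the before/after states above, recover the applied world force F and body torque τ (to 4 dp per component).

ω₁ − ω₀ = (0.20640000, -0.07986667, -0.05025000)
ω₀×(Iω₀) = (-0.0090, 0.0297, -0.0195)
τ = I·(Δω/dt) + ω₀×(Iω₀) = (0.1200, -0.1500, -0.1200)
Δv = v₁−v₀ = (0.05200000, -0.00800000, -0.04000000)
applied force F = (2.6000, -0.4000, -2.0000)

F = (2.6000, -0.4000, -2.0000)
τ = (0.1200, -0.1500, -0.1200)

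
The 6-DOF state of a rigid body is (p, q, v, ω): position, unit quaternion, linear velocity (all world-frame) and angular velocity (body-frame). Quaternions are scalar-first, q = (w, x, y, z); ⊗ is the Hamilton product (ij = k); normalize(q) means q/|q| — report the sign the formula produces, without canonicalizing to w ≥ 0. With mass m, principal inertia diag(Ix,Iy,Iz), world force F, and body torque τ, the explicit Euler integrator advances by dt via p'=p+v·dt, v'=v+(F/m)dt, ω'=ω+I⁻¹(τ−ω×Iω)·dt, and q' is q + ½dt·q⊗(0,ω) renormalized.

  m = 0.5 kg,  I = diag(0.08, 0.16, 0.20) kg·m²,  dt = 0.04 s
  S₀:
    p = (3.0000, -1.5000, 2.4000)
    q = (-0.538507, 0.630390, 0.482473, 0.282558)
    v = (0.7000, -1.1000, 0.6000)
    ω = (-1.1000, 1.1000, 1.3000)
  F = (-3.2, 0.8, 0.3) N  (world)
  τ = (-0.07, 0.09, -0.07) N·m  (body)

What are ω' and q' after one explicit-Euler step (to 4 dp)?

ω' = (-1.1636, 1.0796, 1.3054)
q' = (-0.5422, 0.6480, 0.4477, 0.2928)

precession coupling ω×(Iω) = (0.0572, 0.1716, -0.0968)
angular accel α = (-1.5900, -0.5100, 0.1340)
ω' = ω + α·dt = (-1.1636, 1.0796, 1.3054)
2q̇ = q⊗(0,ω) = (-0.2046167, 0.9087588, -1.7226785, 0.5240902)
q + ½dt·q⊗(0,ω), renormalized = (-0.5422, 0.6480, 0.4477, 0.2928)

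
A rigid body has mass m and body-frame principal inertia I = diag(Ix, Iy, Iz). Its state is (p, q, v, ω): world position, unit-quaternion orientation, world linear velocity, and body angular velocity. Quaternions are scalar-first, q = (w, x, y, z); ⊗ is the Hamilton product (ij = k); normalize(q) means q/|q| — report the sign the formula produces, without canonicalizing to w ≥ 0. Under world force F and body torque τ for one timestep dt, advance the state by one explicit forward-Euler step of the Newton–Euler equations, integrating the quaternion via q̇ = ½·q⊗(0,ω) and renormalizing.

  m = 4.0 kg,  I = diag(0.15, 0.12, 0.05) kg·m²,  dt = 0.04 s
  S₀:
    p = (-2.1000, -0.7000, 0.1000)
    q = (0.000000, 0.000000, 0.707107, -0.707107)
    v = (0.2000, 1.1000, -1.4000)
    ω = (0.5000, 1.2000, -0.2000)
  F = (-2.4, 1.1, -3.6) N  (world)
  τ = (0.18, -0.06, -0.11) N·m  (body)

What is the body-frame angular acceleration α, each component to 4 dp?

α = (1.0880, -0.4167, -1.8400)

gyro term ω×Iω = (0.0168, -0.0100, -0.0180)
(τ − ω×Iω)/I = (1.0880, -0.4167, -1.8400)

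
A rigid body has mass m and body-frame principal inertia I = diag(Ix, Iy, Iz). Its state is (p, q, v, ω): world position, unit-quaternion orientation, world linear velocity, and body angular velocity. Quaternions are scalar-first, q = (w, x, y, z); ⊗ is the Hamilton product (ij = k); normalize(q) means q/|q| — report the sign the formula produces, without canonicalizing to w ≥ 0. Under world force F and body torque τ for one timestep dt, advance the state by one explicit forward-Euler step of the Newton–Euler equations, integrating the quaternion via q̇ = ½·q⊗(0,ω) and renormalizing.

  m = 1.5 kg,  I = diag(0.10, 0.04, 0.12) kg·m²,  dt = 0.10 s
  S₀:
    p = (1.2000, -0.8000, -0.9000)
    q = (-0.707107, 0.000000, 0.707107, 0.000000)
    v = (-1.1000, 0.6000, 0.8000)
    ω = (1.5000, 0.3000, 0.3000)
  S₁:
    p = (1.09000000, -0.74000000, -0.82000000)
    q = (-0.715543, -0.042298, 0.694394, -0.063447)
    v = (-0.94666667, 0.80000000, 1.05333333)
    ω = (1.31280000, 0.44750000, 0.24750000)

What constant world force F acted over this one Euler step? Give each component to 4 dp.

v₁ − v₀ = (0.15333333, 0.20000000, 0.25333333)
applied force F = (2.3000, 3.0000, 3.8000)

F = (2.3000, 3.0000, 3.8000)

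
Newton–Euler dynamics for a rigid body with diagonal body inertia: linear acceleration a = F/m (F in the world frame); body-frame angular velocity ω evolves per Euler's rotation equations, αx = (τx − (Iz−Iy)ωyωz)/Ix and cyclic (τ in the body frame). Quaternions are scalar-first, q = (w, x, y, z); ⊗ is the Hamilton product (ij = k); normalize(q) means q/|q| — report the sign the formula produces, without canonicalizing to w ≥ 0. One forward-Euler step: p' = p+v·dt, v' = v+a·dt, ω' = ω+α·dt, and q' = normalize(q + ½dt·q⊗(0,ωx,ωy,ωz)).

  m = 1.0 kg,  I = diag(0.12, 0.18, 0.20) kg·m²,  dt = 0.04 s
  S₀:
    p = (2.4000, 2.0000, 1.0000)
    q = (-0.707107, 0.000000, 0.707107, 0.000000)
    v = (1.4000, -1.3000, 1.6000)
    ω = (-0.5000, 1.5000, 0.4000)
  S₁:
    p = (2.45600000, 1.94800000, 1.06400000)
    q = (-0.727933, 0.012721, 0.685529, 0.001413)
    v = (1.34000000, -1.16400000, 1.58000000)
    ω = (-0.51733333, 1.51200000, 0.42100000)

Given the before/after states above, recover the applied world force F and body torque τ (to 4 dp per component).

ω₁ − ω₀ = (-0.01733333, 0.01200000, 0.02100000)
applied torque τ = (-0.0400, 0.0700, 0.0600)
v₁ − v₀ = (-0.06000000, 0.13600000, -0.02000000)
m·(v₁−v₀)/dt = (-1.5000, 3.4000, -0.5000)

F = (-1.5000, 3.4000, -0.5000)
τ = (-0.0400, 0.0700, 0.0600)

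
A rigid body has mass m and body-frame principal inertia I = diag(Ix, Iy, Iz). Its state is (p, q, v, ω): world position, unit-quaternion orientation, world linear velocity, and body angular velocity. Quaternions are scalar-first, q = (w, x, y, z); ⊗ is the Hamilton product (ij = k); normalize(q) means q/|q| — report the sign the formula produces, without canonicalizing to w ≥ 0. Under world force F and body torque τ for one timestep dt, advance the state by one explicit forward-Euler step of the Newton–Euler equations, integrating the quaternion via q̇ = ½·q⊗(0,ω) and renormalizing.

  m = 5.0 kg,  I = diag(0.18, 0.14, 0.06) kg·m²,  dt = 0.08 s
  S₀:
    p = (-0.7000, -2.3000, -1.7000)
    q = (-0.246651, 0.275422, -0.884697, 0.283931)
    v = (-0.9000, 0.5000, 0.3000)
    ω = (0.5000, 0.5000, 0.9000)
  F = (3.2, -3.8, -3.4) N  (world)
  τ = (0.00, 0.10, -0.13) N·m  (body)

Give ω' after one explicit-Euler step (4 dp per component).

(τ − ω×Iω)/I = (0.2000, 0.3286, -2.0000)
new body rate ω' = (0.5160, 0.5263, 0.7400)

ω' = (0.5160, 0.5263, 0.7400)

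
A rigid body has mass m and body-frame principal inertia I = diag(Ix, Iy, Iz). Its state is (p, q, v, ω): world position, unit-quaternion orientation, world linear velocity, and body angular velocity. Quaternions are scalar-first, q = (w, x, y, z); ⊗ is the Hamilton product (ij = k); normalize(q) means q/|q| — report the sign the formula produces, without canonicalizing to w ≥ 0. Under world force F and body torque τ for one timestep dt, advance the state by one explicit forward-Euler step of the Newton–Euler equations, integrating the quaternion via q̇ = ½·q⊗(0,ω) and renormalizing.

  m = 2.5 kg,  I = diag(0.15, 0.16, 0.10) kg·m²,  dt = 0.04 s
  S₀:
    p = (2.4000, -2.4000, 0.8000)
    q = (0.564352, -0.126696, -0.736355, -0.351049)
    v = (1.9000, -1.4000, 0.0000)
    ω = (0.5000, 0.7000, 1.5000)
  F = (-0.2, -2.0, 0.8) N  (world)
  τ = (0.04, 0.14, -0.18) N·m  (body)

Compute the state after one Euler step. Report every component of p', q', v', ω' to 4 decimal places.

gyro term ω×Iω = (-0.0630, 0.0375, 0.0035)
α = I⁻¹(τ − ω×Iω) = (0.6867, 0.6406, -1.8350)
ω' = ω + α·dt = (0.5275, 0.7256, 1.4266)
Hamilton product q⊗(0,ω) = (1.1053700, -0.5766222, 0.4095659, 1.1260183)
q + ½dt·q⊗(0,ω), renormalized = (0.5861, -0.1381, -0.7277, -0.3283)
p + v·dt = (2.4760, -2.4560, 0.8000)
v + (F/m)dt = (1.8968, -1.4320, 0.0128)

p' = (2.4760, -2.4560, 0.8000)
q' = (0.5861, -0.1381, -0.7277, -0.3283)
v' = (1.8968, -1.4320, 0.0128)
ω' = (0.5275, 0.7256, 1.4266)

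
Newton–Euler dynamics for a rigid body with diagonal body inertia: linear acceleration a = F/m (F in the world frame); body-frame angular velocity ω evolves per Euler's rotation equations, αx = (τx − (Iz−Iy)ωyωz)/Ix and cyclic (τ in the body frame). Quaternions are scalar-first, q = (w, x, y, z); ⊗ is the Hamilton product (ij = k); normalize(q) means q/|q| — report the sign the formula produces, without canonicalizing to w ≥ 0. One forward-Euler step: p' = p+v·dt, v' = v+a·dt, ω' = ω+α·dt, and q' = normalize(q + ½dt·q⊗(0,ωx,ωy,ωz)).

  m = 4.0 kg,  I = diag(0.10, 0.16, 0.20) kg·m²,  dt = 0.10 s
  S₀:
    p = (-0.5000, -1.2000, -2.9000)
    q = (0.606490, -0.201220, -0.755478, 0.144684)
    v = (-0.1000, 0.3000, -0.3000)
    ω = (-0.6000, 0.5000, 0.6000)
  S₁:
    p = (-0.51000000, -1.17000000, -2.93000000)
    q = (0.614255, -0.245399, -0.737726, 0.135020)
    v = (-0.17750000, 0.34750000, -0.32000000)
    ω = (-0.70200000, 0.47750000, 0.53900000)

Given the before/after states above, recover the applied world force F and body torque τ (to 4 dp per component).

velocity change Δv = (-0.07750000, 0.04750000, -0.02000000)
applied force F = (-3.1000, 1.9000, -0.8000)
ω₁ − ω₀ = (-0.10200000, -0.02250000, -0.06100000)
I·α + gyro = (-0.0900, 0.0000, -0.1400)

F = (-3.1000, 1.9000, -0.8000)
τ = (-0.0900, 0.0000, -0.1400)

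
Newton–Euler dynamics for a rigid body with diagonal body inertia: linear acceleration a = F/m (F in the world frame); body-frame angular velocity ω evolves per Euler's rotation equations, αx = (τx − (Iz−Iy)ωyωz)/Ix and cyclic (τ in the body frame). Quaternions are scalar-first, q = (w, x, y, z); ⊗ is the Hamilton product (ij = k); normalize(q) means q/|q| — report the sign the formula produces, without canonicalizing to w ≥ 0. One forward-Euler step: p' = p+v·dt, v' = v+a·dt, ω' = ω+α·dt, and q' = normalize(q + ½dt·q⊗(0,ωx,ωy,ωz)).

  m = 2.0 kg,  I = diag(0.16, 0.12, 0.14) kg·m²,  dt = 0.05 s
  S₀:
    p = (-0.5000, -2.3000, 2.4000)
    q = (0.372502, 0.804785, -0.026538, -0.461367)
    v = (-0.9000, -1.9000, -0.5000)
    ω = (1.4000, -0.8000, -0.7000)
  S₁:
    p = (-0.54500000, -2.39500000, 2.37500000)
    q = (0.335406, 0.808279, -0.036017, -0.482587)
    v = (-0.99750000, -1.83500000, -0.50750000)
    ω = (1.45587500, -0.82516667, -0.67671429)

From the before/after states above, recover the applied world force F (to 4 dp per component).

F = (-3.9000, 2.6000, -0.3000)

Δv = v₁−v₀ = (-0.09750000, 0.06500000, -0.00750000)
m·(v₁−v₀)/dt = (-3.9000, 2.6000, -0.3000)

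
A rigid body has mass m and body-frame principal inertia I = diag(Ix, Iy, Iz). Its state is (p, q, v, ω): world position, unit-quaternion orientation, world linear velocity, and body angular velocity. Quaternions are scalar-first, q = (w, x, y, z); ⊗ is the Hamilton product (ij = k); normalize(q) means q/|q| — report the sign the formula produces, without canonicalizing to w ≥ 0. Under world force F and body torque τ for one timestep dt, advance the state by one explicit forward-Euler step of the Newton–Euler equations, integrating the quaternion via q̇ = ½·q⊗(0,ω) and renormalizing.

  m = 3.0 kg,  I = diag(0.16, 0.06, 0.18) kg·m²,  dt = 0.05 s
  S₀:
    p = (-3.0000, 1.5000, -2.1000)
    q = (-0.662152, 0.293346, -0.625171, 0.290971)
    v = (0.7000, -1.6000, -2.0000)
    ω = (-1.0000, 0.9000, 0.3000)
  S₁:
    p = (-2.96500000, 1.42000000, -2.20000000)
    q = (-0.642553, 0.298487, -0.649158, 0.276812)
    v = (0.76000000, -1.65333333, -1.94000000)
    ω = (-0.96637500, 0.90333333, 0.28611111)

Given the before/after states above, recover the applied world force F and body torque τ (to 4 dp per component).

ω₁ − ω₀ = (0.03362500, 0.00333333, -0.01388889)
gyro term ω₀×Iω₀ = (0.0324, 0.0060, 0.0900)
I·α + gyro = (0.1400, 0.0100, 0.0400)
v₁ − v₀ = (0.06000000, -0.05333333, 0.06000000)
applied force F = (3.6000, -3.2000, 3.6000)

F = (3.6000, -3.2000, 3.6000)
τ = (0.1400, 0.0100, 0.0400)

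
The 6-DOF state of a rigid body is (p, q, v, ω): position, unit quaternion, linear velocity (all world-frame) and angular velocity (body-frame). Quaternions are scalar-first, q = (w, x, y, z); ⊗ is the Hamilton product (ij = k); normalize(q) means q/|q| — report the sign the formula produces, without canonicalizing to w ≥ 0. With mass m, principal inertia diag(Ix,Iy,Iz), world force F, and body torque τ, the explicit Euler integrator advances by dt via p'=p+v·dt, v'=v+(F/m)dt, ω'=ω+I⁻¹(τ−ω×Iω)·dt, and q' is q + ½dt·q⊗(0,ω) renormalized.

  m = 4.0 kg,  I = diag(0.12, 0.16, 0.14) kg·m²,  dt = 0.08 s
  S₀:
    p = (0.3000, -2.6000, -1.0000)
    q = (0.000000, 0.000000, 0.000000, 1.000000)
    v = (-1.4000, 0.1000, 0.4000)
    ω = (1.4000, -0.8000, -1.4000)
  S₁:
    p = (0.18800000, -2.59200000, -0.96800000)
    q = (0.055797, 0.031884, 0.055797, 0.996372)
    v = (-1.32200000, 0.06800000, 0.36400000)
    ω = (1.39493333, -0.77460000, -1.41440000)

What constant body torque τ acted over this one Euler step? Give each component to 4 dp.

rate change Δω = (-0.00506667, 0.02540000, -0.01440000)
τ = I·(Δω/dt) + ω₀×(Iω₀) = (-0.0300, 0.0900, -0.0700)

τ = (-0.0300, 0.0900, -0.0700)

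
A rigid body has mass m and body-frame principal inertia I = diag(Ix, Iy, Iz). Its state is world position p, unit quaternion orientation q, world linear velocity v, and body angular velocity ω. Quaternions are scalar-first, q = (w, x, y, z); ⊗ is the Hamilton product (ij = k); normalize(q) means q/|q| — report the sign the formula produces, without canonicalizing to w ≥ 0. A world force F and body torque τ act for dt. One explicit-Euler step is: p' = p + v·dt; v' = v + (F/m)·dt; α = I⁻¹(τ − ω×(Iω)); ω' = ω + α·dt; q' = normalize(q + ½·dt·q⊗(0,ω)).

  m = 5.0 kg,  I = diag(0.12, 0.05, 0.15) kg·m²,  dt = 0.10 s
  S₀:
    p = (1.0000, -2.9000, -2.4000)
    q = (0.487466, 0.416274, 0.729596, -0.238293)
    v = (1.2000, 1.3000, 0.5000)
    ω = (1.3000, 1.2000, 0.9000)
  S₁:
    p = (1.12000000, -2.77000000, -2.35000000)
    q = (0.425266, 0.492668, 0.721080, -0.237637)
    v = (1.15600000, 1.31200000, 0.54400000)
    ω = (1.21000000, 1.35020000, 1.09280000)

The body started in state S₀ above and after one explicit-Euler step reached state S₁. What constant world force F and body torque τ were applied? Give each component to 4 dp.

F = (-2.2000, 0.6000, 2.2000)
τ = (0.0000, 0.0400, 0.1800)

ω₁ − ω₀ = (-0.09000000, 0.15020000, 0.19280000)
ω₀×(Iω₀) = (0.1080, -0.0351, -0.1092)
applied torque τ = (0.0000, 0.0400, 0.1800)
velocity change Δv = (-0.04400000, 0.01200000, 0.04400000)
F = m·Δv/dt = (-2.2000, 0.6000, 2.2000)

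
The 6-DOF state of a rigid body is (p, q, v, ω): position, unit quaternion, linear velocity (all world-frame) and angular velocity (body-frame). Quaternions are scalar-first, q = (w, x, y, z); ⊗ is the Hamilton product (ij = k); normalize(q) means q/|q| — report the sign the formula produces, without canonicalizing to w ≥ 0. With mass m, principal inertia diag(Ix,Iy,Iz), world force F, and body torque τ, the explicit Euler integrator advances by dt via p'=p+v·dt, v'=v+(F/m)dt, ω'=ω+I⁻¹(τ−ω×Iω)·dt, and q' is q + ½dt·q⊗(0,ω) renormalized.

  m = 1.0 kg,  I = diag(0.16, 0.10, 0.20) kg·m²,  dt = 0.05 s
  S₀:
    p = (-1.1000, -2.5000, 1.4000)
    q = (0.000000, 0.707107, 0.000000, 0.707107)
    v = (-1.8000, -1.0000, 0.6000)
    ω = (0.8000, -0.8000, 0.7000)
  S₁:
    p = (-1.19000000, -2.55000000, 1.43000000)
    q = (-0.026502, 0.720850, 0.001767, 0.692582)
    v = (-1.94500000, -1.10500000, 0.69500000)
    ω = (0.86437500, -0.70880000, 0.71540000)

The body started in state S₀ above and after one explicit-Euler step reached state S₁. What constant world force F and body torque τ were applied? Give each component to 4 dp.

v₁ − v₀ = (-0.14500000, -0.10500000, 0.09500000)
F = m·Δv/dt = (-2.9000, -2.1000, 1.9000)
rate change Δω = (0.06437500, 0.09120000, 0.01540000)
precession coupling = (-0.0560, -0.0224, 0.0384)
I·α + gyro = (0.1500, 0.1600, 0.1000)

F = (-2.9000, -2.1000, 1.9000)
τ = (0.1500, 0.1600, 0.1000)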